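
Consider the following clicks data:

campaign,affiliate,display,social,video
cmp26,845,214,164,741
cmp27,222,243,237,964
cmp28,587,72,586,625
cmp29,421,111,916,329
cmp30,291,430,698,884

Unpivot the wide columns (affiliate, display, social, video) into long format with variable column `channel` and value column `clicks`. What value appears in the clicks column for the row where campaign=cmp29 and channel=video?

Unpivoting turns each (campaign, wide-column) pair into one long row.
The wide cell at row cmp29, column video holds 329, so the long row (cmp29, video) has clicks=329.

329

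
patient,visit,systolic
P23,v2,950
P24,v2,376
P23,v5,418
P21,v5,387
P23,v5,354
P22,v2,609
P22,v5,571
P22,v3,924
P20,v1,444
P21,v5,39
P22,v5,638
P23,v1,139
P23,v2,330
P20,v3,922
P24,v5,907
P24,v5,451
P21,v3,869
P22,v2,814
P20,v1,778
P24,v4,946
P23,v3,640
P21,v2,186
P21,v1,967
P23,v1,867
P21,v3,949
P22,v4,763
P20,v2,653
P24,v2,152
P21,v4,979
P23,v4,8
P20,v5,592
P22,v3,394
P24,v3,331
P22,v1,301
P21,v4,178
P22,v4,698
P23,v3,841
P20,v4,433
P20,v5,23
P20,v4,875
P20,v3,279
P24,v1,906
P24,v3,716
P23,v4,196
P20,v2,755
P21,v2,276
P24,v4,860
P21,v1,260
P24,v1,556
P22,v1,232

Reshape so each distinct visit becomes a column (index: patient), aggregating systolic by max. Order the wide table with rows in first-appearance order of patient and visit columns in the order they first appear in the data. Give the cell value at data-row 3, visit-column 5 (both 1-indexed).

979

With rows in first-appearance order of patient, row 3 is patient=P21. visit columns in first-appearance order: v2, v5, v3, v1, v4; column 5 is v4.
Long rows with patient=P21, visit=v4: max(979, 178) = 979.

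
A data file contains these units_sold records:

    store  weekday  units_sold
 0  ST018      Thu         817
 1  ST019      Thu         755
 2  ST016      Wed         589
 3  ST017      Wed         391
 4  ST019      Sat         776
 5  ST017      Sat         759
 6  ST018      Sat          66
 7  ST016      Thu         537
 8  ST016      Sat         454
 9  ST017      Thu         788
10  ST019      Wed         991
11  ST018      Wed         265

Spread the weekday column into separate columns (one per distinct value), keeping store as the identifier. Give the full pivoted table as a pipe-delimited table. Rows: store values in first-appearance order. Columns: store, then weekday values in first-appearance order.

| store | Thu | Wed | Sat |
| ST018 | 817 | 265 | 66 |
| ST019 | 755 | 991 | 776 |
| ST016 | 537 | 589 | 454 |
| ST017 | 788 | 391 | 759 |

Columns: store plus the 3 distinct weekday values (Thu, Wed, Sat).
For example, row ST018 column Thu takes units_sold=817 from the long row (ST018, Thu).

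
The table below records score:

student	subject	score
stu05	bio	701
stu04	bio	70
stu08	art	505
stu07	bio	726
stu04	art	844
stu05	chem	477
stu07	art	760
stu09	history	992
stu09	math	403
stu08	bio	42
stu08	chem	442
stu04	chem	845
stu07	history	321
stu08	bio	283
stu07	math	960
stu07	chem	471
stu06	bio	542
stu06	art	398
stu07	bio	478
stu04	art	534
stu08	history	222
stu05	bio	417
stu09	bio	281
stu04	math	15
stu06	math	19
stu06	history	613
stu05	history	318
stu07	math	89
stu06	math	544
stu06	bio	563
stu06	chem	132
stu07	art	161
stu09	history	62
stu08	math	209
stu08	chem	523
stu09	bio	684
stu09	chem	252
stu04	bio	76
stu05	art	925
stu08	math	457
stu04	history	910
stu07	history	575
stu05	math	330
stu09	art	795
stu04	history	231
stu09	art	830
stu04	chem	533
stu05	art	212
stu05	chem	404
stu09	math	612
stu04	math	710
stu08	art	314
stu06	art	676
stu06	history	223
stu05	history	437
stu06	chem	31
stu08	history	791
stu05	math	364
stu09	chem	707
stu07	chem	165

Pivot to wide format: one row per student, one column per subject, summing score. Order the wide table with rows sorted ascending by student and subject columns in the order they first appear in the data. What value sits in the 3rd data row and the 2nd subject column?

With rows sorted ascending by student, row 3 is student=stu06. subject columns in first-appearance order: bio, art, chem, history, math; column 2 is art.
Long rows with student=stu06, subject=art: 398 + 676 = 1074.

1074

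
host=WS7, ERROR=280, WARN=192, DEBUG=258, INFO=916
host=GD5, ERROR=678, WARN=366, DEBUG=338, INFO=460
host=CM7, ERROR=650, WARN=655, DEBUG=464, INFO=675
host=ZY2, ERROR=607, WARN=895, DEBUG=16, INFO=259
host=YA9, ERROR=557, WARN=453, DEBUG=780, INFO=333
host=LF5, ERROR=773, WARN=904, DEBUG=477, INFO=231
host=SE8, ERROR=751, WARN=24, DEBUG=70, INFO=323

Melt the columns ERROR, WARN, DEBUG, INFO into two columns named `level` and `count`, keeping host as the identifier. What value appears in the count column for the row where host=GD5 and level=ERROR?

Unpivoting turns each (host, wide-column) pair into one long row.
The wide cell at row GD5, column ERROR holds 678, so the long row (GD5, ERROR) has count=678.

678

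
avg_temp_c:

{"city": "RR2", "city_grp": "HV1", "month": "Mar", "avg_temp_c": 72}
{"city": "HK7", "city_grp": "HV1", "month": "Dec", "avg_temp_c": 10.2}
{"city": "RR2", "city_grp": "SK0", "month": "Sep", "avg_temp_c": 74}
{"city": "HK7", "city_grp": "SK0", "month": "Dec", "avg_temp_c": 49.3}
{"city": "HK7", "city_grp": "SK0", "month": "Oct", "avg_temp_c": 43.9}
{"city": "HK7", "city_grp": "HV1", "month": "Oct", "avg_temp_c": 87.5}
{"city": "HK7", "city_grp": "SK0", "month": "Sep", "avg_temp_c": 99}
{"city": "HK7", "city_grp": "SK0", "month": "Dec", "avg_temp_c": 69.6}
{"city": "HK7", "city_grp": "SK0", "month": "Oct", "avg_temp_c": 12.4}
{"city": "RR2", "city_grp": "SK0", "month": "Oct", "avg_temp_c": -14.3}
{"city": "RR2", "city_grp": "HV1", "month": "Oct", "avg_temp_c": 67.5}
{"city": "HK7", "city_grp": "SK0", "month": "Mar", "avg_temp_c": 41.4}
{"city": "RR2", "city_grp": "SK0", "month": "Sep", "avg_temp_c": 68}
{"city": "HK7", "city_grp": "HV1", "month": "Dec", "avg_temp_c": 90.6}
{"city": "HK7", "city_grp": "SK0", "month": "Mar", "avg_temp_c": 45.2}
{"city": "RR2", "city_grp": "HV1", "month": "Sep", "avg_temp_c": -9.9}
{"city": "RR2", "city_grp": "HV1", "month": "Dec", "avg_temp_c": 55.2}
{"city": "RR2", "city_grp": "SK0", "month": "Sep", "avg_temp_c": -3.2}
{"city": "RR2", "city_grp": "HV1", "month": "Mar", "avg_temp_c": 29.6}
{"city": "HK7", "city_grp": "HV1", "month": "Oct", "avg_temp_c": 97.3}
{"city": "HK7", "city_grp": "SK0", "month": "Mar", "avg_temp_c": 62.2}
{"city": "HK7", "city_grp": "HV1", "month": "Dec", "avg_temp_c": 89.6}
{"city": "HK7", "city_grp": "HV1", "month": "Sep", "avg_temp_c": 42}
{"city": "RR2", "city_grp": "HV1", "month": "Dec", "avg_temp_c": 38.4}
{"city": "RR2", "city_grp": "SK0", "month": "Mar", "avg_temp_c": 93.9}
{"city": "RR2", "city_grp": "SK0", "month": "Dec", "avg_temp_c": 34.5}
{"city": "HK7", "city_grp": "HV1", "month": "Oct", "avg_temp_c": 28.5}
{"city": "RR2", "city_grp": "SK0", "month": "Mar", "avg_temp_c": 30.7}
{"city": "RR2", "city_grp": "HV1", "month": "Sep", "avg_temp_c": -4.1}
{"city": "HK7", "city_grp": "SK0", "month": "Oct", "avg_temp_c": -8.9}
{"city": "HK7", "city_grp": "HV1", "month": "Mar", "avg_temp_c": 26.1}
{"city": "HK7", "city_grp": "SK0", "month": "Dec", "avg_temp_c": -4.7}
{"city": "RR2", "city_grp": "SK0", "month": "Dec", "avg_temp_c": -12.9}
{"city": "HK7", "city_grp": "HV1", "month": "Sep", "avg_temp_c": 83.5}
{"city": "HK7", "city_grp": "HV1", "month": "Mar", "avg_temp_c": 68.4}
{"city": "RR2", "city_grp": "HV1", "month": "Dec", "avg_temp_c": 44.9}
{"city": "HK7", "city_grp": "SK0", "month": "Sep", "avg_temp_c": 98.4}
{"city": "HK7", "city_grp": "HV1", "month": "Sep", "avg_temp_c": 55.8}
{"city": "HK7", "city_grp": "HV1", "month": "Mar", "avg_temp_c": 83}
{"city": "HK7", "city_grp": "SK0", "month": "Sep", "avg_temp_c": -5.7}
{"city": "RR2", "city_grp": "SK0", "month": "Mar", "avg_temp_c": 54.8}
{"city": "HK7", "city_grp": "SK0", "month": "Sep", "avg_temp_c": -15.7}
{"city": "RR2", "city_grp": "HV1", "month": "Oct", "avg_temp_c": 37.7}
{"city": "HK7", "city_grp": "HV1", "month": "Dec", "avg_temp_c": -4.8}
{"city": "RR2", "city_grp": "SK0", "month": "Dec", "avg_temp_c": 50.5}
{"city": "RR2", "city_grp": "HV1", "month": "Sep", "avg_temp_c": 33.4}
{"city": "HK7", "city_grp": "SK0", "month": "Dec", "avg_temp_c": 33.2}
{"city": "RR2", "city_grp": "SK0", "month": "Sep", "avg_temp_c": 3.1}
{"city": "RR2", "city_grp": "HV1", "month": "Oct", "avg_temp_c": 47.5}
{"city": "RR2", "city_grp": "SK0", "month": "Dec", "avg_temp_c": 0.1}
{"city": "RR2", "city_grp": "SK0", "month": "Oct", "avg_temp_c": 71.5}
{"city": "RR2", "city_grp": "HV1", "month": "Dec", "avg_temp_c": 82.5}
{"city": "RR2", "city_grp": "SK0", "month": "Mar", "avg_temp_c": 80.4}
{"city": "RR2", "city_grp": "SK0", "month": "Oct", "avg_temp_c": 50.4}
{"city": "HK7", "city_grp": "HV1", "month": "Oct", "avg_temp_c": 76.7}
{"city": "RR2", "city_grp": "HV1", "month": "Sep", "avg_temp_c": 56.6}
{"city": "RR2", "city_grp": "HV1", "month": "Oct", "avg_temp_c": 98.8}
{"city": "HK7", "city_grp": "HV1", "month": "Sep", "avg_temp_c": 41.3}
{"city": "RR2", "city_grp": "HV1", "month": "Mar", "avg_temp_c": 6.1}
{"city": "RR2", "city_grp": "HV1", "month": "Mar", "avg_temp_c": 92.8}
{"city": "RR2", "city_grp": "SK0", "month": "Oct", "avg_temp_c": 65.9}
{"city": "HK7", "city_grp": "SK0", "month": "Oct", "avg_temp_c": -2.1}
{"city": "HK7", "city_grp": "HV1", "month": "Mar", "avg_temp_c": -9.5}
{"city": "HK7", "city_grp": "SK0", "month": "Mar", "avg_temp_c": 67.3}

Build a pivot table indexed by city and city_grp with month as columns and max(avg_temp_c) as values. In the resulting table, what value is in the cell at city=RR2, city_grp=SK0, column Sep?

Rows with city=RR2, city_grp=SK0 and month=Sep: avg_temp_c values are 74, 68, -3.2, 3.1.
max(74, 68, -3.2, 3.1) = 74.

74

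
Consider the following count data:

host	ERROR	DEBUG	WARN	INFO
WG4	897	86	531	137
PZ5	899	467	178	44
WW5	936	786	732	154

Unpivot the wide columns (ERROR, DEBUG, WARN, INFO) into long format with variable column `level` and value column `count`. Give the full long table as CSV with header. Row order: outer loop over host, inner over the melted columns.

host,level,count
WG4,ERROR,897
WG4,DEBUG,86
WG4,WARN,531
WG4,INFO,137
PZ5,ERROR,899
PZ5,DEBUG,467
PZ5,WARN,178
PZ5,INFO,44
WW5,ERROR,936
WW5,DEBUG,786
WW5,WARN,732
WW5,INFO,154

Each (host, column) pair becomes one row: 3 × 4 = 12 rows.
For example, (WG4, ERROR) → count=897.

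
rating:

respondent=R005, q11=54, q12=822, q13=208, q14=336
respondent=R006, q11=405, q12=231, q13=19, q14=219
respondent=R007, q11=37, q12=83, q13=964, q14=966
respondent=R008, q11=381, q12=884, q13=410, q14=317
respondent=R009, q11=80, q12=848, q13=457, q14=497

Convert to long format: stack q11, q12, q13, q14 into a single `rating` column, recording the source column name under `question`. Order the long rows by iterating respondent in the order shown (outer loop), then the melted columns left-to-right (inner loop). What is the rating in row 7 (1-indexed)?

20 rows total (5 × 4). Row 7: index ⌊(7-1)/4⌋ = 1 into respondent → R006; (7-1) mod 4 = 2 into the melted columns → q13.
So row 7 is (R006, q13, 19); rating = 19.

19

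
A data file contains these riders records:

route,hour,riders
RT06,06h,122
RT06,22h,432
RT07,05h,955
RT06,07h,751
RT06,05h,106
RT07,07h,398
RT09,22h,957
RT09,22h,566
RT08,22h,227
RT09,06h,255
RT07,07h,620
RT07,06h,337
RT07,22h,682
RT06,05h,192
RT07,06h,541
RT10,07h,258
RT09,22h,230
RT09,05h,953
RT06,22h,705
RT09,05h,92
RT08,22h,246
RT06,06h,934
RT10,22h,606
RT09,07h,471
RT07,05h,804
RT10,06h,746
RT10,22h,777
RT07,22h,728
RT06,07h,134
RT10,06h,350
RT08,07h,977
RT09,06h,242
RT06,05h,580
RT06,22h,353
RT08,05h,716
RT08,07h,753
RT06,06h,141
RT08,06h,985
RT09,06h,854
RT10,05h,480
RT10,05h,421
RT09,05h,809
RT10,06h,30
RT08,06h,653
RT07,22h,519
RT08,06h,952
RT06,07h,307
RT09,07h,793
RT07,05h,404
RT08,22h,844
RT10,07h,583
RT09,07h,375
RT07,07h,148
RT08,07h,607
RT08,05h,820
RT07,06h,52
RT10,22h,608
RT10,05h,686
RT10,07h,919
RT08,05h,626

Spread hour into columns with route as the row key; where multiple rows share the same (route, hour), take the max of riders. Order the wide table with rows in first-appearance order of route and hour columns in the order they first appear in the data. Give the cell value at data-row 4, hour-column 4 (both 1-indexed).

With rows in first-appearance order of route, row 4 is route=RT08. hour columns in first-appearance order: 06h, 22h, 05h, 07h; column 4 is 07h.
Long rows with route=RT08, hour=07h: max(977, 753, 607) = 977.

977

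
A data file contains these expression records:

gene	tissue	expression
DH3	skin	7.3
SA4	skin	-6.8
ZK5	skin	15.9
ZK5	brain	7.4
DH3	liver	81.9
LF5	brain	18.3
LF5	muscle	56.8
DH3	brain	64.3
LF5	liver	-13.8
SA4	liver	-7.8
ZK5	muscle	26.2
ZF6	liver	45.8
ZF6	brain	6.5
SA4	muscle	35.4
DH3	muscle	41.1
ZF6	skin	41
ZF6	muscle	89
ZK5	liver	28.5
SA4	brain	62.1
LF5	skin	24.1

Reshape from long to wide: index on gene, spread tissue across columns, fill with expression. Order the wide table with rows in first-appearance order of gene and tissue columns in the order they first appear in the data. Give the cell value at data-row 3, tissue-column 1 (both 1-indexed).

With rows in first-appearance order of gene, row 3 is gene=ZK5. tissue columns in first-appearance order: skin, brain, liver, muscle; column 1 is skin.
Long rows with gene=ZK5, tissue=skin: expression = 15.9.

15.9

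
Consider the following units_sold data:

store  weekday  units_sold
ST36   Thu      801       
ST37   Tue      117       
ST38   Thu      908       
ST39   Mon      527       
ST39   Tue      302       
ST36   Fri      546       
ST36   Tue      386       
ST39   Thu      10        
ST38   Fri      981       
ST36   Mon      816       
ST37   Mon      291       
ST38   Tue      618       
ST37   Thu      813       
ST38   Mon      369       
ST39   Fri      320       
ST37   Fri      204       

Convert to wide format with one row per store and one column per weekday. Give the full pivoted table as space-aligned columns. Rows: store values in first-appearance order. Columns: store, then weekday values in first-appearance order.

store  Thu  Tue  Mon  Fri
ST36   801  386  816  546
ST37   813  117  291  204
ST38   908  618  369  981
ST39   10   302  527  320

Columns: store plus the 4 distinct weekday values (Thu, Tue, Mon, Fri).
For example, row ST36 column Thu takes units_sold=801 from the long row (ST36, Thu).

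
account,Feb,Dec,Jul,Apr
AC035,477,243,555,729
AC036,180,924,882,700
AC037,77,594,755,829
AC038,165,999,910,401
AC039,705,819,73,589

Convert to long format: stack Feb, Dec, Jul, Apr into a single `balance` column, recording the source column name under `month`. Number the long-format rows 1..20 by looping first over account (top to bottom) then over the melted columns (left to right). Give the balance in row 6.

20 rows total (5 × 4). Row 6: index ⌊(6-1)/4⌋ = 1 into account → AC036; (6-1) mod 4 = 1 into the melted columns → Dec.
So row 6 is (AC036, Dec, 924); balance = 924.

924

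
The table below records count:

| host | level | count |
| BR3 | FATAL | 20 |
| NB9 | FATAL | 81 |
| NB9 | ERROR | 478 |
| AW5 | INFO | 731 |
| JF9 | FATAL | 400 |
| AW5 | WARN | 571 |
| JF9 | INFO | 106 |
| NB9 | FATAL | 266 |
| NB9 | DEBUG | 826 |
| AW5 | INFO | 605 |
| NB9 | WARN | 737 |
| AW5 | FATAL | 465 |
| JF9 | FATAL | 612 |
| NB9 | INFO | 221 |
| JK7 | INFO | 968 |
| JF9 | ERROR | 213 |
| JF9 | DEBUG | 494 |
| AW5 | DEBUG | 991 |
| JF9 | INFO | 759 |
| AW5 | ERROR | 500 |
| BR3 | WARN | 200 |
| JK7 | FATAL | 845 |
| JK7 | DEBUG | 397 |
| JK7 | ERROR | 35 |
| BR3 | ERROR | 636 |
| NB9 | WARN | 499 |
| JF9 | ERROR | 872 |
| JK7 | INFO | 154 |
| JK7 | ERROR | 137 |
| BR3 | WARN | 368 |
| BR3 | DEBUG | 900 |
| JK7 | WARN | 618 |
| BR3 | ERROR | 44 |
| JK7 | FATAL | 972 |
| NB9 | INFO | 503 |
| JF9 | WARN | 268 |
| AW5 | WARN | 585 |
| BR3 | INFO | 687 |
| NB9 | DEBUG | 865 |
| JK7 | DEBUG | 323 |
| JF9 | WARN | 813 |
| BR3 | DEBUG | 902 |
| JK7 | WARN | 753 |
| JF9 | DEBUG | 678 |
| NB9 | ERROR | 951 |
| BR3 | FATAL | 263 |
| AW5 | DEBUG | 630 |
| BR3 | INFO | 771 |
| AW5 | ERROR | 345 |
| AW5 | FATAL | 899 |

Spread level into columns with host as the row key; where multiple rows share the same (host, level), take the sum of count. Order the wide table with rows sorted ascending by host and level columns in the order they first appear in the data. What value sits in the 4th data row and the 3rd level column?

With rows sorted ascending by host, row 4 is host=JK7. level columns in first-appearance order: FATAL, ERROR, INFO, WARN, DEBUG; column 3 is INFO.
Long rows with host=JK7, level=INFO: 968 + 154 = 1122.

1122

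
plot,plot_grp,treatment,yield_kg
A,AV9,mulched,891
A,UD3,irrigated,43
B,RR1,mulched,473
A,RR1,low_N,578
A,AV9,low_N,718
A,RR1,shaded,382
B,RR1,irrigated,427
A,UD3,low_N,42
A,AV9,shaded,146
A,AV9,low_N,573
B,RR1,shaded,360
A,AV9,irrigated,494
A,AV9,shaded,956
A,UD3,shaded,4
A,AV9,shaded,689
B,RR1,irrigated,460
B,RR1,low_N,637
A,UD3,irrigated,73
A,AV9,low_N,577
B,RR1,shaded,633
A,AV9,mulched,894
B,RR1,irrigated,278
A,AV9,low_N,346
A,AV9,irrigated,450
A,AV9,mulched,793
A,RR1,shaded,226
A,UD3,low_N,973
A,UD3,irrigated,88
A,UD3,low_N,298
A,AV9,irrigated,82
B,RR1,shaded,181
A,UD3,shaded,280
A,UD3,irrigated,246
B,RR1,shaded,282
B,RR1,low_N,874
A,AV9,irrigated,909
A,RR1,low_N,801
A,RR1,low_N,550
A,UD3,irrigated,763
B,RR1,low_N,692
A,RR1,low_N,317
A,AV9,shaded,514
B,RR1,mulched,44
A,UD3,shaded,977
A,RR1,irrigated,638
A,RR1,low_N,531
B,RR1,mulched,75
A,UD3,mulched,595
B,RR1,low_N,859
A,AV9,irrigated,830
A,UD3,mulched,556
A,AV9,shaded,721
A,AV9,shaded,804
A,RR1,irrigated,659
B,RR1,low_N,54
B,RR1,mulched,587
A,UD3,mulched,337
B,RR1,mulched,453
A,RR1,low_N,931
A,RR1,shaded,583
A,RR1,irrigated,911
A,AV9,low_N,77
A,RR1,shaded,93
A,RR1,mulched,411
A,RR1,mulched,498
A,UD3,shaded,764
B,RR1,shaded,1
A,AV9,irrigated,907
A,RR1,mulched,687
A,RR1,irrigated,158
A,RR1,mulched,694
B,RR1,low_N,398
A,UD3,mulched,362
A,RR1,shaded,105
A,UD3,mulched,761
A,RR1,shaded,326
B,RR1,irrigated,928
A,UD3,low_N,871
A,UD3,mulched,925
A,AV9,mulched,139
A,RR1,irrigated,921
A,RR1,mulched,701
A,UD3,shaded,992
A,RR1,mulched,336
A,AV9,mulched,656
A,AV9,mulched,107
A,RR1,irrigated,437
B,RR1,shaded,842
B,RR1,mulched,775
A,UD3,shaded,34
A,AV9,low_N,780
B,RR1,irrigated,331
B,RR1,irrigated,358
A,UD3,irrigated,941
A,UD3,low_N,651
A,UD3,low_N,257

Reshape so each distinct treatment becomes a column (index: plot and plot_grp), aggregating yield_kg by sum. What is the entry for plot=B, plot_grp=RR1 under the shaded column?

2299

Rows with plot=B, plot_grp=RR1 and treatment=shaded: yield_kg values are 360, 633, 181, 282, 1, 842.
360 + 633 + 181 + 282 + 1 + 842 = 2299.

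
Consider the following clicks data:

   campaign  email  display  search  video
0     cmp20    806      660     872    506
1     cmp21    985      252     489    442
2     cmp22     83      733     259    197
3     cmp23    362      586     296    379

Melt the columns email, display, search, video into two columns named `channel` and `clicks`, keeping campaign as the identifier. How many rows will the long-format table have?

4 campaign values × 4 melted columns = 16 rows.

16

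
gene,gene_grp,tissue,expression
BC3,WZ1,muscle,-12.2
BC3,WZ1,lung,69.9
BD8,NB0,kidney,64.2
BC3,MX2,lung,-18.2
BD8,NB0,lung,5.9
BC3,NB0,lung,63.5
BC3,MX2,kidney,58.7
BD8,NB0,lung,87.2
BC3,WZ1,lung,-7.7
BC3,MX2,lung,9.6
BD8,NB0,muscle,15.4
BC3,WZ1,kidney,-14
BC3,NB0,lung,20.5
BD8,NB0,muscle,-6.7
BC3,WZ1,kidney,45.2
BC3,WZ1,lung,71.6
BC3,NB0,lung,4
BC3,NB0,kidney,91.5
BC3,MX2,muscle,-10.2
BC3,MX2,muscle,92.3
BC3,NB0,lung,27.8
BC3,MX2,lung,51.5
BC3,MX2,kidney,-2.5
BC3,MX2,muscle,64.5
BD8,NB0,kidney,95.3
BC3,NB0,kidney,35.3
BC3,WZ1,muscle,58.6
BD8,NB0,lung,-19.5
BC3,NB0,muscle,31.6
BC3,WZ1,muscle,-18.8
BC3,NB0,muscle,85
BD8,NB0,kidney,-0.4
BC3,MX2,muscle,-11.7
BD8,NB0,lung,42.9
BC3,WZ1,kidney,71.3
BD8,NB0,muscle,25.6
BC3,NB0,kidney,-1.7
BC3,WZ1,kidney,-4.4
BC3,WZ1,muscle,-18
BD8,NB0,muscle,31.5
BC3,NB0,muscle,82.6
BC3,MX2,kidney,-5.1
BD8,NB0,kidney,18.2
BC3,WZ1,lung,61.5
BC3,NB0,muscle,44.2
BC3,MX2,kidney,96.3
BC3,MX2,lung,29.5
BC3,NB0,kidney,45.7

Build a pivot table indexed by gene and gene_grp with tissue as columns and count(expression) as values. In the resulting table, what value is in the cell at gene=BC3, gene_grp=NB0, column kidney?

4

Rows with gene=BC3, gene_grp=NB0 and tissue=kidney: expression values are 91.5, 35.3, -1.7, 45.7.
4 rows match — count = 4.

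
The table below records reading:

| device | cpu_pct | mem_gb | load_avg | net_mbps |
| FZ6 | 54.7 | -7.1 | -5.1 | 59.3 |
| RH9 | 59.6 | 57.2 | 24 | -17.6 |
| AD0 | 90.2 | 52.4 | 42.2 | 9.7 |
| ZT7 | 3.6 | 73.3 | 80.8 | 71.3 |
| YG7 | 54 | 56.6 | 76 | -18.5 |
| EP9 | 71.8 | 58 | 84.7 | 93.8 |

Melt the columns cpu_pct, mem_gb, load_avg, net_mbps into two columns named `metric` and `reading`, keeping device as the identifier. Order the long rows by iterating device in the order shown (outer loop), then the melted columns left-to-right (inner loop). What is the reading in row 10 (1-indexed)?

24 rows total (6 × 4). Row 10: index ⌊(10-1)/4⌋ = 2 into device → AD0; (10-1) mod 4 = 1 into the melted columns → mem_gb.
So row 10 is (AD0, mem_gb, 52.4); reading = 52.4.

52.4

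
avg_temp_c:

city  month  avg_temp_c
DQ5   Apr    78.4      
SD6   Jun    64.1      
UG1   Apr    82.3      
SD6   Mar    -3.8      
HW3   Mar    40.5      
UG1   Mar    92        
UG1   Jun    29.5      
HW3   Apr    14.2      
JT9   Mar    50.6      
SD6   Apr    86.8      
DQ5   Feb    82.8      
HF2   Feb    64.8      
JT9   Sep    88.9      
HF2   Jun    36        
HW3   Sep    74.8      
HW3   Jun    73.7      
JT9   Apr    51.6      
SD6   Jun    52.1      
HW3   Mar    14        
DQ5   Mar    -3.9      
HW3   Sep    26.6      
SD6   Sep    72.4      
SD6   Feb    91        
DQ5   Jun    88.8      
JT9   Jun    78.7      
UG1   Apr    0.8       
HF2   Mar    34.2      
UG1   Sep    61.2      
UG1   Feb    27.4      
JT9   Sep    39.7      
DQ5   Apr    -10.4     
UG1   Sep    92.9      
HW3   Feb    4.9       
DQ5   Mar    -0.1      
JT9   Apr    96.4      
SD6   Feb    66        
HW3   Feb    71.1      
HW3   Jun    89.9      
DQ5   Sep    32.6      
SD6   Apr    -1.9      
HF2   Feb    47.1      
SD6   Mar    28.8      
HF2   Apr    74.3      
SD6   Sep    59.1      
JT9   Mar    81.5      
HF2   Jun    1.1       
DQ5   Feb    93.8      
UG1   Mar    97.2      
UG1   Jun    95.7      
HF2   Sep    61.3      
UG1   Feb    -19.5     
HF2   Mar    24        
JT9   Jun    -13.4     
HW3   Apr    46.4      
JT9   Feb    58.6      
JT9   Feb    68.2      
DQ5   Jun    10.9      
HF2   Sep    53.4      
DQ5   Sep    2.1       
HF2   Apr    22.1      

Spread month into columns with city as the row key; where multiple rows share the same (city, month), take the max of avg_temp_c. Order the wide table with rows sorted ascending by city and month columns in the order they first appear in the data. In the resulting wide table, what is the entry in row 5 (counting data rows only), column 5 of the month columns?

With rows sorted ascending by city, row 5 is city=SD6. month columns in first-appearance order: Apr, Jun, Mar, Feb, Sep; column 5 is Sep.
Long rows with city=SD6, month=Sep: max(72.4, 59.1) = 72.4.

72.4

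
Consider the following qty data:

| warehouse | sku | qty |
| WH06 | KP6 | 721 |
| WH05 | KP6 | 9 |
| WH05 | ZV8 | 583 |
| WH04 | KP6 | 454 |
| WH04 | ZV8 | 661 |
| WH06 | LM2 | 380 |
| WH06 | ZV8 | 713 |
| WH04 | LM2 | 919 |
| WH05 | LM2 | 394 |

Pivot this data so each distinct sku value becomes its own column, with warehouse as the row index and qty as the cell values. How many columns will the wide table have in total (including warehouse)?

1 column for warehouse plus 3 distinct sku values → 4 columns.

4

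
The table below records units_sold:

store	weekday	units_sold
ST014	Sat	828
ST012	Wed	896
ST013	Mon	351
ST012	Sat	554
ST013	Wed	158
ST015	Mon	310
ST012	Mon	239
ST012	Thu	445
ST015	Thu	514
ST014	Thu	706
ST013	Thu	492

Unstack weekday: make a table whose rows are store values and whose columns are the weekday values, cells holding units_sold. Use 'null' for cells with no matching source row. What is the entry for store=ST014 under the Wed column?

null

No long-format row has store=ST014 and weekday=Wed, so the cell is null.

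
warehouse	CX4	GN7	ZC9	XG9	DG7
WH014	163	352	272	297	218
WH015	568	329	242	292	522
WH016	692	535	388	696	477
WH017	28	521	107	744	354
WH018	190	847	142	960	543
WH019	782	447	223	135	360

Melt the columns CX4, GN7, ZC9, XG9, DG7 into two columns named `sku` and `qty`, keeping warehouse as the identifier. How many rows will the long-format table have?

6 warehouse values × 5 melted columns = 30 rows.

30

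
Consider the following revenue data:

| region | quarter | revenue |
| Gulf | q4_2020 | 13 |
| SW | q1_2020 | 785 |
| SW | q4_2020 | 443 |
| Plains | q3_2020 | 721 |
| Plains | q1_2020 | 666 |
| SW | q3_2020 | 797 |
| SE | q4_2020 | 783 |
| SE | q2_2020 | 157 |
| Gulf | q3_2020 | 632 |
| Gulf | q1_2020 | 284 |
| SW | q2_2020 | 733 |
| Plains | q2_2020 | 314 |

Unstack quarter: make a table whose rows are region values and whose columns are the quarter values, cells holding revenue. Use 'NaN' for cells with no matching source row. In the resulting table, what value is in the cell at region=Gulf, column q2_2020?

NaN

No long-format row has region=Gulf and quarter=q2_2020, so the cell is NaN.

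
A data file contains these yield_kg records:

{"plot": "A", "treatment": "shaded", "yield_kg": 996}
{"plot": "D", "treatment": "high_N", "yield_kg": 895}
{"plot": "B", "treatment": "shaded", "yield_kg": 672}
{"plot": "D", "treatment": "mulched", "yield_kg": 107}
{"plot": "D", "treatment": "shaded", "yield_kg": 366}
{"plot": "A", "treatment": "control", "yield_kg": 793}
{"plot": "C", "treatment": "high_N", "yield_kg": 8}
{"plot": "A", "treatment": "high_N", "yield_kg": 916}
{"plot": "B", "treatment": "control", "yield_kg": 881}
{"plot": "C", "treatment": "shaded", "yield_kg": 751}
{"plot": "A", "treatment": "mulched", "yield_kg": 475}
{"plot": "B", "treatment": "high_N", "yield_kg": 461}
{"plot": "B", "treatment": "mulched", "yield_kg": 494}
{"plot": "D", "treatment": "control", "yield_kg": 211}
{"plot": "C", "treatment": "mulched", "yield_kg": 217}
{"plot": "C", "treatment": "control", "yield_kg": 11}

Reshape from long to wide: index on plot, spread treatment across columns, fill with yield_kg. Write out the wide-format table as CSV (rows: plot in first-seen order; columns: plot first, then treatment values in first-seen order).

plot,shaded,high_N,mulched,control
A,996,916,475,793
D,366,895,107,211
B,672,461,494,881
C,751,8,217,11

Columns: plot plus the 4 distinct treatment values (shaded, high_N, mulched, control).
For example, row A column shaded takes yield_kg=996 from the long row (A, shaded).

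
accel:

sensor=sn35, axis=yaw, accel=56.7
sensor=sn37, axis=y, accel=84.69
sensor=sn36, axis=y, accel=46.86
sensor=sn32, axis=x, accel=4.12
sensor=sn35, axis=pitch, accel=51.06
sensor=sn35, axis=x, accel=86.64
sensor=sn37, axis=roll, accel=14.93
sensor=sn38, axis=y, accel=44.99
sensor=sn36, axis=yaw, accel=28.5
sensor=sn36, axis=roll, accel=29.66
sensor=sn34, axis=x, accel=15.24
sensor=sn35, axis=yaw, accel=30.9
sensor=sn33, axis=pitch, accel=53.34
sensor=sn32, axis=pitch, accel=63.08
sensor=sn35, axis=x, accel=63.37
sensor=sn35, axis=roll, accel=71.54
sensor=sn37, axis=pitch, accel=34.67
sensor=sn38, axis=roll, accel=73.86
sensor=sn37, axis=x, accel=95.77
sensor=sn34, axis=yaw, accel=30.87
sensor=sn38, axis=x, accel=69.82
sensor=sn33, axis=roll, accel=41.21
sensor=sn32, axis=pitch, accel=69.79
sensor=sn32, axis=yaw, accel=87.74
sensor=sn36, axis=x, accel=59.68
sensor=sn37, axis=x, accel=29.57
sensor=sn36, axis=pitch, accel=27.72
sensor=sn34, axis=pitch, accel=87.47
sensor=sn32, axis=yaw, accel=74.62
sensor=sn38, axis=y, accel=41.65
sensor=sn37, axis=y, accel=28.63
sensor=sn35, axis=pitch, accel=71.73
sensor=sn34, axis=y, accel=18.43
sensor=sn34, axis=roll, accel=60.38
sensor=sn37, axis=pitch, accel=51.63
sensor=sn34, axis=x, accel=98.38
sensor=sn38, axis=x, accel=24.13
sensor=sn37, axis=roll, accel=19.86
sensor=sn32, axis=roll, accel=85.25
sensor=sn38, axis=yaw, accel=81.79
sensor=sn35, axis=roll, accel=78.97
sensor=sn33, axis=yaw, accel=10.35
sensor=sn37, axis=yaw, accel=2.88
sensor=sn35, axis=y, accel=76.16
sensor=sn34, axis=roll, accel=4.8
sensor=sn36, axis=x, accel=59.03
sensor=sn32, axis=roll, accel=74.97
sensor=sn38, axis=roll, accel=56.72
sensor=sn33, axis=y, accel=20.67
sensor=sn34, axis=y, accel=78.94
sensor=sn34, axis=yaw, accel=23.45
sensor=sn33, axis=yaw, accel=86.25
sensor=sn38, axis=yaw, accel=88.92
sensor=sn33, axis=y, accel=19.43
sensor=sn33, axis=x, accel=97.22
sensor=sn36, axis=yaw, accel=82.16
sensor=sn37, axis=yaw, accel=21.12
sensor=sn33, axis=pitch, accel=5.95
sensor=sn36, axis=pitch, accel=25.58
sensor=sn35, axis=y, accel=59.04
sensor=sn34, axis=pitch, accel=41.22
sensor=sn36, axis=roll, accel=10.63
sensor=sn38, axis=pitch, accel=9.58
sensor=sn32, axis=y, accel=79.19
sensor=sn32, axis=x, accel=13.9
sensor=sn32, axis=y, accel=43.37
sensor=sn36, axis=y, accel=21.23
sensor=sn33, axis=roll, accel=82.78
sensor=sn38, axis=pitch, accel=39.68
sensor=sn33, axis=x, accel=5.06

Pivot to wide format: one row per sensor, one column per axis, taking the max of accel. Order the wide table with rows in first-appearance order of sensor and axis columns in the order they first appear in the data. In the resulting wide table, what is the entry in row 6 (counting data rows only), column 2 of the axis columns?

With rows in first-appearance order of sensor, row 6 is sensor=sn34. axis columns in first-appearance order: yaw, y, x, pitch, roll; column 2 is y.
Long rows with sensor=sn34, axis=y: max(18.43, 78.94) = 78.94.

78.94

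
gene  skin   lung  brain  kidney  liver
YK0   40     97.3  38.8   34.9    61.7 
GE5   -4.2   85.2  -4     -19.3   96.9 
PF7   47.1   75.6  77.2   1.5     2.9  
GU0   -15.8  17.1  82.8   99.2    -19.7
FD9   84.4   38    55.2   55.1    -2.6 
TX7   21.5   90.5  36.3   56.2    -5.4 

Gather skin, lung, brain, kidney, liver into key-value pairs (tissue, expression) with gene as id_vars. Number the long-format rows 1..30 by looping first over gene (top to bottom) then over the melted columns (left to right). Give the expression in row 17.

30 rows total (6 × 5). Row 17: index ⌊(17-1)/5⌋ = 3 into gene → GU0; (17-1) mod 5 = 1 into the melted columns → lung.
So row 17 is (GU0, lung, 17.1); expression = 17.1.

17.1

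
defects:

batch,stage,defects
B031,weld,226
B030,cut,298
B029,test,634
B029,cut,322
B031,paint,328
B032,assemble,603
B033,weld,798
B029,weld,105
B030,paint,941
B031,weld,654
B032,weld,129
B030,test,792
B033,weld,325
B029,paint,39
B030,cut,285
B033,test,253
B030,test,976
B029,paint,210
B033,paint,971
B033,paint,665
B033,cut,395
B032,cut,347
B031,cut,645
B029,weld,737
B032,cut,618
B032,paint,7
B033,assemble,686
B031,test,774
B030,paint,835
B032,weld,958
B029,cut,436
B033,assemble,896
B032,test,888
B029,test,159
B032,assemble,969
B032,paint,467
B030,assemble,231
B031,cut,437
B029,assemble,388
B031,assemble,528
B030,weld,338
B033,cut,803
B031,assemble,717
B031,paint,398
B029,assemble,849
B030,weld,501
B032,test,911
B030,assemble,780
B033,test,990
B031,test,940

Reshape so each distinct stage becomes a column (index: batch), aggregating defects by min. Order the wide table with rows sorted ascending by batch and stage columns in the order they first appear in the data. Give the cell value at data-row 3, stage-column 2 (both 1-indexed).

437

With rows sorted ascending by batch, row 3 is batch=B031. stage columns in first-appearance order: weld, cut, test, paint, assemble; column 2 is cut.
Long rows with batch=B031, stage=cut: min(645, 437) = 437.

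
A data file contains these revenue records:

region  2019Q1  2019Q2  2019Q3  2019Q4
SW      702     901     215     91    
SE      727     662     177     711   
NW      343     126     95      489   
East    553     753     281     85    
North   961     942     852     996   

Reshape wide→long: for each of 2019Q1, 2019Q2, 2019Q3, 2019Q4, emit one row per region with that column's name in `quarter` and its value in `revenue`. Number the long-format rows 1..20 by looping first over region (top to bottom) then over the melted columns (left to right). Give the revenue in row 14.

20 rows total (5 × 4). Row 14: index ⌊(14-1)/4⌋ = 3 into region → East; (14-1) mod 4 = 1 into the melted columns → 2019Q2.
So row 14 is (East, 2019Q2, 753); revenue = 753.

753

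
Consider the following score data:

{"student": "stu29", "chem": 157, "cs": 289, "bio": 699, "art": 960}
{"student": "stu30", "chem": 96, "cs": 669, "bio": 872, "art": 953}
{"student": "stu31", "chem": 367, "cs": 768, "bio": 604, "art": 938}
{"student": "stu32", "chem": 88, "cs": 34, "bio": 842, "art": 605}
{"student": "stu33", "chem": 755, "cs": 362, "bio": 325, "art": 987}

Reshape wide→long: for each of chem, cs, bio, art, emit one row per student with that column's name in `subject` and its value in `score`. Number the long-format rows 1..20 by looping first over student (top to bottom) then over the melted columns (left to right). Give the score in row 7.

872

20 rows total (5 × 4). Row 7: index ⌊(7-1)/4⌋ = 1 into student → stu30; (7-1) mod 4 = 2 into the melted columns → bio.
So row 7 is (stu30, bio, 872); score = 872.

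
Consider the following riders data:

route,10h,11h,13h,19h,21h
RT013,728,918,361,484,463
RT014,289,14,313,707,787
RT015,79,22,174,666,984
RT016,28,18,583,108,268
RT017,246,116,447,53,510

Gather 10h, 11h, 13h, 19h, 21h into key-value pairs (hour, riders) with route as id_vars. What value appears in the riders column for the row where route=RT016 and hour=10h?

Unpivoting turns each (route, wide-column) pair into one long row.
The wide cell at row RT016, column 10h holds 28, so the long row (RT016, 10h) has riders=28.

28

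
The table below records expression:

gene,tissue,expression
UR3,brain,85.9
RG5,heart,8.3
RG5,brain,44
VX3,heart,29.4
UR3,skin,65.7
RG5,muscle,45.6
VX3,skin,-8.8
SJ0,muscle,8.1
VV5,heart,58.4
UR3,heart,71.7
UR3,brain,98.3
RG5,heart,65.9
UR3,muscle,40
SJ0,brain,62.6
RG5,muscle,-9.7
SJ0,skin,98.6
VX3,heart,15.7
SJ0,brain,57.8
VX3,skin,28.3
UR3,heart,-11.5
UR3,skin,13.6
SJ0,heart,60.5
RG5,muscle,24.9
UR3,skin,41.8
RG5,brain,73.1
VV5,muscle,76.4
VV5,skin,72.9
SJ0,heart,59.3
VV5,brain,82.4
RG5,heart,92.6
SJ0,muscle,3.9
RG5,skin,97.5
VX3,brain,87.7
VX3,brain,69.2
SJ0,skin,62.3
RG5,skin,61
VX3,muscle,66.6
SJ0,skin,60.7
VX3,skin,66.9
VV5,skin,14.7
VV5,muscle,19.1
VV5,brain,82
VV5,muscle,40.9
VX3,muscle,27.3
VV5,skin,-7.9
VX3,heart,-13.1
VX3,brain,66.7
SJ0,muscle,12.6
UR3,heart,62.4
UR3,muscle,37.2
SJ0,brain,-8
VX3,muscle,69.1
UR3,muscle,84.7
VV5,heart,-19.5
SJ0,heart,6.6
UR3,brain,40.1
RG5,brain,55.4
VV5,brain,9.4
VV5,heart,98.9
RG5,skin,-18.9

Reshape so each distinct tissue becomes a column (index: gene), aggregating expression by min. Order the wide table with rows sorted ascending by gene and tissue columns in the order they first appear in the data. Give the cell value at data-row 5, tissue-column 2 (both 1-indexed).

-13.1

With rows sorted ascending by gene, row 5 is gene=VX3. tissue columns in first-appearance order: brain, heart, skin, muscle; column 2 is heart.
Long rows with gene=VX3, tissue=heart: min(29.4, 15.7, -13.1) = -13.1.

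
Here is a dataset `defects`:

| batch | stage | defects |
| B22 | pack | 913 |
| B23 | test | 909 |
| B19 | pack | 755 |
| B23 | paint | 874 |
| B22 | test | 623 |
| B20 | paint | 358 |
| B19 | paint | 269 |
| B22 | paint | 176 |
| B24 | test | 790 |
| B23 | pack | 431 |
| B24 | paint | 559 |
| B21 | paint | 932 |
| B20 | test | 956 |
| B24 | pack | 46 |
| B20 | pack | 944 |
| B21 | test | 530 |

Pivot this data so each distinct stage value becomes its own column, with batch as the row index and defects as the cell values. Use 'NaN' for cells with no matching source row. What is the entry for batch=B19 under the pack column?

755

The long row with batch=B19, stage=pack has defects=755.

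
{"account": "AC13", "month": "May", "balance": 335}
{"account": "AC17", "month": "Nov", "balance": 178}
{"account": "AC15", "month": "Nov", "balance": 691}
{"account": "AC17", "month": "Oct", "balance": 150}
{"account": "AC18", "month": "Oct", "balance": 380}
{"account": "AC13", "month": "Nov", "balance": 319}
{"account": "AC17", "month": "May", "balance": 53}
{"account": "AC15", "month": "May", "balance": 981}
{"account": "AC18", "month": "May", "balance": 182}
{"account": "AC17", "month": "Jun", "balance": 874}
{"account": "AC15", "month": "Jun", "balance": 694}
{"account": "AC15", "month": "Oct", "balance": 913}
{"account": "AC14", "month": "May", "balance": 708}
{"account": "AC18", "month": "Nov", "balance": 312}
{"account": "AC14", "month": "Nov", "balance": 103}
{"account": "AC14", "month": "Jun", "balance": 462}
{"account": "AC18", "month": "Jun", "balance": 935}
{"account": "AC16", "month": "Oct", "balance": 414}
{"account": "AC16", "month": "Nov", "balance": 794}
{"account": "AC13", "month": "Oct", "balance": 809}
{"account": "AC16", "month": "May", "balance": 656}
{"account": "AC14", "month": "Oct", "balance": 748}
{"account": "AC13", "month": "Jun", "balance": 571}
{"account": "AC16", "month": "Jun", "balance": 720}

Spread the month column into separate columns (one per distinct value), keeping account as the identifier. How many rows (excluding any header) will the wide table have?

6

6 distinct account values → 6 rows.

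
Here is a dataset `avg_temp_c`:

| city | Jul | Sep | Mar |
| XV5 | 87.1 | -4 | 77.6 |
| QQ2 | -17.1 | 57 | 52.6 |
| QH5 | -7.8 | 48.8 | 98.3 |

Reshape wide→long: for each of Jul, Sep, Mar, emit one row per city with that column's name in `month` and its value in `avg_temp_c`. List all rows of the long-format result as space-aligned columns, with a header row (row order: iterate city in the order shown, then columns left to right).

Each (city, column) pair becomes one row: 3 × 3 = 9 rows.
For example, (XV5, Jul) → avg_temp_c=87.1.

city  month  avg_temp_c
XV5   Jul    87.1      
XV5   Sep    -4        
XV5   Mar    77.6      
QQ2   Jul    -17.1     
QQ2   Sep    57        
QQ2   Mar    52.6      
QH5   Jul    -7.8      
QH5   Sep    48.8      
QH5   Mar    98.3      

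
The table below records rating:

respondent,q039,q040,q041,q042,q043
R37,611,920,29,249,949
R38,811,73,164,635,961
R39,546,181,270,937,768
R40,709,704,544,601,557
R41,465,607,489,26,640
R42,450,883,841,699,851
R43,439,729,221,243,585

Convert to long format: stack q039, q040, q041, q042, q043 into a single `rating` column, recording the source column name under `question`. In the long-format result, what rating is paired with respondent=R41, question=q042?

26

Unpivoting turns each (respondent, wide-column) pair into one long row.
The wide cell at row R41, column q042 holds 26, so the long row (R41, q042) has rating=26.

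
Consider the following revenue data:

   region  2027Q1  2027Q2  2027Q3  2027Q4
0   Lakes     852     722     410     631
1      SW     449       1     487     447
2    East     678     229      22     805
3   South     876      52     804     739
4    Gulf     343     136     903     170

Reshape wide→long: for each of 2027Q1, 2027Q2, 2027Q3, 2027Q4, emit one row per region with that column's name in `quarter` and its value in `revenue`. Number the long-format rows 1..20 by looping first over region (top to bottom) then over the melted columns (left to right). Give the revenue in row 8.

447

20 rows total (5 × 4). Row 8: index ⌊(8-1)/4⌋ = 1 into region → SW; (8-1) mod 4 = 3 into the melted columns → 2027Q4.
So row 8 is (SW, 2027Q4, 447); revenue = 447.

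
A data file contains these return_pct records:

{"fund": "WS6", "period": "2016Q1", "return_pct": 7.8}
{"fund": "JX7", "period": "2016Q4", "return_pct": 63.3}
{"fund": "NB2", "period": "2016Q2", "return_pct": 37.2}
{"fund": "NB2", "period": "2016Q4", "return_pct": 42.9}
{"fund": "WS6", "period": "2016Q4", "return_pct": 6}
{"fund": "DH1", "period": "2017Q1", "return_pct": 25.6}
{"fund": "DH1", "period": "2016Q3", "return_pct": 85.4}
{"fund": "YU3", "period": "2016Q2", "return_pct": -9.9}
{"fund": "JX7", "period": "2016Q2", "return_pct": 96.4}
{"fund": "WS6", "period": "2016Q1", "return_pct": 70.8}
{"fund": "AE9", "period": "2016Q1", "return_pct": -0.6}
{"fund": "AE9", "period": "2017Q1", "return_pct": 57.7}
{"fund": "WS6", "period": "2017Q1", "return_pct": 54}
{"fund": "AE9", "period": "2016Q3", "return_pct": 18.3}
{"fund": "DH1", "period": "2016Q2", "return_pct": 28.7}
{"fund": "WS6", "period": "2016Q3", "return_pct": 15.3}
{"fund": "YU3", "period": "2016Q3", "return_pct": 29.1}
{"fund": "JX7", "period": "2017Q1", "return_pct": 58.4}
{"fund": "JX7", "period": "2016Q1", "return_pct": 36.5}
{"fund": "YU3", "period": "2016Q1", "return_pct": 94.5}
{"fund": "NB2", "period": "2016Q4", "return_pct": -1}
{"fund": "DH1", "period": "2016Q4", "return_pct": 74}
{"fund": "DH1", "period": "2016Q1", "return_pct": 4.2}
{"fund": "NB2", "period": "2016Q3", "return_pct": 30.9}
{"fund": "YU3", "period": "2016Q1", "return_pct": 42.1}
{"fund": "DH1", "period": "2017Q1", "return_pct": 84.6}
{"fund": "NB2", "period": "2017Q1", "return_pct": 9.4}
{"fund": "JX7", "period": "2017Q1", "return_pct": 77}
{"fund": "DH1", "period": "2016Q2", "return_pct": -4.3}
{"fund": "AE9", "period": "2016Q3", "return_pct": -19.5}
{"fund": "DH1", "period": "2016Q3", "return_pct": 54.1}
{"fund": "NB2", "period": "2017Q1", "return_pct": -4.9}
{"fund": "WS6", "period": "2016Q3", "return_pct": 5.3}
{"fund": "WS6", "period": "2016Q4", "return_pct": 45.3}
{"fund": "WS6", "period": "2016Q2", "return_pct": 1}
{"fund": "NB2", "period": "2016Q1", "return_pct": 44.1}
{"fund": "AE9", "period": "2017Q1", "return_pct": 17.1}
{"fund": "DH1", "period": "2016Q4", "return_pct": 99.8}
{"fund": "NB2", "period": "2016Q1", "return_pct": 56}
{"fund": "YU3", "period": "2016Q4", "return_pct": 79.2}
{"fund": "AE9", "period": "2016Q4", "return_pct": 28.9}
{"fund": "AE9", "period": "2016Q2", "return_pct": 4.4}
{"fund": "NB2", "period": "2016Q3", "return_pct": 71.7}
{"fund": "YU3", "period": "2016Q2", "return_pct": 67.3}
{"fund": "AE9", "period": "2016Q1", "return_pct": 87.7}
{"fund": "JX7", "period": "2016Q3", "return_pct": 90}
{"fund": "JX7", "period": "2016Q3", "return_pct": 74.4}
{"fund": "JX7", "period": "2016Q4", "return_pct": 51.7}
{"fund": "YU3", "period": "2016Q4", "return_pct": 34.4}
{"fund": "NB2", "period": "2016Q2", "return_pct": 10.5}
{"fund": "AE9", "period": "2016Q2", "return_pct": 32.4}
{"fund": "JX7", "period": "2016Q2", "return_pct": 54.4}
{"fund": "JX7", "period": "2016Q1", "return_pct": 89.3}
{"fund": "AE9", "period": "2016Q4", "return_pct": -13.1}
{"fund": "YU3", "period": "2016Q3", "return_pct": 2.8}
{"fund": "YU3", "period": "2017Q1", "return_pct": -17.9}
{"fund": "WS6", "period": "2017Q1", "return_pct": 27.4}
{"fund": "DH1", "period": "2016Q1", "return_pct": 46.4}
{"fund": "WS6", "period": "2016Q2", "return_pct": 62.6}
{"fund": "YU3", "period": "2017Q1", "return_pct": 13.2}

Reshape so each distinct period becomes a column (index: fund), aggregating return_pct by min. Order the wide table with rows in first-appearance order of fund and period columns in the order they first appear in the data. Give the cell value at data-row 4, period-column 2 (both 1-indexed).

74

With rows in first-appearance order of fund, row 4 is fund=DH1. period columns in first-appearance order: 2016Q1, 2016Q4, 2016Q2, 2017Q1, 2016Q3; column 2 is 2016Q4.
Long rows with fund=DH1, period=2016Q4: min(74, 99.8) = 74.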